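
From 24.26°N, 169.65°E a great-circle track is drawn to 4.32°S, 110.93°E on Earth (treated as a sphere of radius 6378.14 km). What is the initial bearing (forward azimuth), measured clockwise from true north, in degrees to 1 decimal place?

With φ₁ = 0.4234, φ₂ = -0.0754, Δλ = -1.0249 rad, the forward-azimuth formula gives
θ = atan2( sin Δλ cos φ₂ , cos φ₁ sin φ₂ − sin φ₁ cos φ₂ cos Δλ ) = atan2(-0.8522, -0.2814) = -108.27°.
Adding 360° brings this into [0°, 360°): 251.7°.

251.7°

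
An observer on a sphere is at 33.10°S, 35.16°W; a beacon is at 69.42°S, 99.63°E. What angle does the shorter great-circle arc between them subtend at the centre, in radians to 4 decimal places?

With latitudes φ₁ = -33.100°, φ₂ = -69.420° and longitude difference Δλ = 134.790°:
Haversine: a = sin²(Δφ/2) + cos φ₁ cos φ₂ sin²(Δλ/2) = 0.0971 + (0.8377)(0.3515)(0.8523) = 0.34810.
Central angle c = 2·arcsin(√a) = 1.26212 rad.
So the angular separation is 1.2621 rad.

1.2621 rad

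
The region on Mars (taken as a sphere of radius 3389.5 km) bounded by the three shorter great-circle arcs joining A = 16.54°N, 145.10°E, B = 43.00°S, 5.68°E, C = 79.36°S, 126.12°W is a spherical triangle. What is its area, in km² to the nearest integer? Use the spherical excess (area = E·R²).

Side lengths (central angles): a = 0.9517, b = 1.8504, c = 2.3842 rad; semiperimeter s = 2.5932.
By l'Huilier's theorem, tan(E/4) = √[tan(s/2) tan((s−a)/2) tan((s−b)/2) tan((s−c)/2)], giving spherical excess E = 1.5040 rad.
Area = E·R² = 1.5040 × (3389.5)² ≈ 17278745 km².

17278745 km²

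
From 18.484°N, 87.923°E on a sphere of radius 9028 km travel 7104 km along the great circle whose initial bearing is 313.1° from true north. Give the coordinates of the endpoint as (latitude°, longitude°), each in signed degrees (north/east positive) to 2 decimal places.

43.06°, 42.88°

Angular distance δ = d/R = 7104/9028 = 0.78689 rad; initial bearing θ = 5.4646 rad.
sin φ₂ = sin φ₁ cos δ + cos φ₁ sin δ cos θ = (0.3170)(0.7061) + (0.9484)(0.7082)(0.6833) = 0.6828, so φ₂ = 43.06°.
Δλ = atan2(sin θ sin δ cos φ₁, cos δ − sin φ₁ sin φ₂) = atan2(-0.4904, 0.4896) = -45.047°.
λ₂ = 87.923° − 45.047° = 42.88°.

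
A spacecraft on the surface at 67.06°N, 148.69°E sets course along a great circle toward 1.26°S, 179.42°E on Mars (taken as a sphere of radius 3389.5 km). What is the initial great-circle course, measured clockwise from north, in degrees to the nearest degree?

147°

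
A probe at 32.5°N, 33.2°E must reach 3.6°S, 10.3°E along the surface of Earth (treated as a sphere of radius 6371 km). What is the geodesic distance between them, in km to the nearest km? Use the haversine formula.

Let φ₁ = 0.5672 rad, φ₂ = -0.0628 rad, and Δλ = -0.3997 rad.
Haversine: a = sin²(Δφ/2) + cos φ₁ cos φ₂ sin²(Δλ/2) = 0.0960 + (0.8434)(0.9980)(0.0394) = 0.12918.
Central angle c = 2·arcsin(√a) = 0.73527 rad.
Distance = R·c = 6371 × 0.7353 ≈ 4684 km.

4684 km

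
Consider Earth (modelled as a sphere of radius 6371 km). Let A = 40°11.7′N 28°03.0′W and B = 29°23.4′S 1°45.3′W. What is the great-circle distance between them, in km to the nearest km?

In radians: φ₁ = 0.7015, φ₂ = -0.5130, Δλ = 26.295° = 0.4589 rad.
cos c = sin φ₁ sin φ₂ + cos φ₁ cos φ₂ cos Δλ = (0.6454)(-0.4908) + (0.7639)(0.8713)(0.8965) = 0.27995,
so c = arccos(0.27995) = 1.28705 rad.
Distance = R·c = 6371 × 1.2871 ≈ 8200 km.

8200 km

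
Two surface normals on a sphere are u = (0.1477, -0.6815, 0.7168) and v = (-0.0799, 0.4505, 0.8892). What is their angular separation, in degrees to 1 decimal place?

71.4°

u·v = 0.3186; |u| = 1.0000, |v| = 1.0000.
cos θ = (u·v)/(|u||v|) = 0.3186, so θ = 71.4°.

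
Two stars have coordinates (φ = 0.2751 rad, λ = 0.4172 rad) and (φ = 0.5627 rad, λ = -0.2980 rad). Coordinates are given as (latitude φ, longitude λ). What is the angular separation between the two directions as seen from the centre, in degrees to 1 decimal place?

40.6°

In radians: φ₁ = 0.2751, φ₂ = 0.5627, Δλ = -40.978° = -0.7152 rad.
Haversine: a = sin²(Δφ/2) + cos φ₁ cos φ₂ sin²(Δλ/2) = 0.0205 + (0.9624)(0.8458)(0.1225) = 0.12027.
Central angle c = 2·arcsin(√a) = 0.70831 rad.
So the angular separation is 40.6°.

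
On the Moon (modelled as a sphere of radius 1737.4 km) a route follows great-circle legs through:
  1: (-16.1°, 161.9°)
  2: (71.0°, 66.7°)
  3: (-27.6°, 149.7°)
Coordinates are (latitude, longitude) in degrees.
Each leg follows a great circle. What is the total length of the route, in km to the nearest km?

6691 km

Leg 1→2: central angle 1.8656 rad, distance 3241.3 km.
Leg 2→3: central angle 1.9855 rad, distance 3449.6 km.
Total: 3241.3 + 3449.6 ≈ 6691 km.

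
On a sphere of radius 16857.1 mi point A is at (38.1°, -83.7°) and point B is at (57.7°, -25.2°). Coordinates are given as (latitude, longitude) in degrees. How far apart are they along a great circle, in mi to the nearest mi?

12404 mi

With latitudes φ₁ = 38.100°, φ₂ = 57.700° and longitude difference Δλ = 58.500°:
cos c = sin φ₁ sin φ₂ + cos φ₁ cos φ₂ cos Δλ = (0.6170)(0.8453) + (0.7869)(0.5344)(0.5225) = 0.74127,
so c = arccos(0.74127) = 0.73584 rad.
Distance = R·c = 16857.1 × 0.7358 ≈ 12404 mi.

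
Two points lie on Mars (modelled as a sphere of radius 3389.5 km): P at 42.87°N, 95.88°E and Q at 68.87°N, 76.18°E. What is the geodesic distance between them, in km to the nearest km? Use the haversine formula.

In radians: φ₁ = 0.7482, φ₂ = 1.2020, Δλ = -19.700° = -0.3438 rad.
Haversine: a = sin²(Δφ/2) + cos φ₁ cos φ₂ sin²(Δλ/2) = 0.0506 + (0.7329)(0.3605)(0.0293) = 0.05833.
Central angle c = 2·arcsin(√a) = 0.48788 rad.
Distance = R·c = 3389.5 × 0.4879 ≈ 1654 km.

1654 km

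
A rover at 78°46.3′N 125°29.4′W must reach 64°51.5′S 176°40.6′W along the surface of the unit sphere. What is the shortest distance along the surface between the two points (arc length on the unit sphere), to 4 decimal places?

2.5609

Let φ₁ = 1.3748 rad, φ₂ = -1.1320 rad, and Δλ = -0.8934 rad.
cos c = sin φ₁ sin φ₂ + cos φ₁ cos φ₂ cos Δλ = (0.9809)(-0.9053) + (0.1947)(0.4249)(0.6268) = -0.83608,
so c = arccos(-0.83608) = 2.56089 rad.
On the unit sphere the arc length equals the central angle: 2.5609.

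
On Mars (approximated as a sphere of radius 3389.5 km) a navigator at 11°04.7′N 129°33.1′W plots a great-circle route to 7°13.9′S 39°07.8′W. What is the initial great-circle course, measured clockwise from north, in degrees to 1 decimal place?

Δλ = 90.422° = 1.5782 rad.
y = sin Δλ · cos φ₂ = (1.0000)(0.9920) = 0.9920
x = cos φ₁ sin φ₂ − sin φ₁ cos φ₂ cos Δλ = (0.9814)(-0.1259) − (0.1922)(0.9920)(-0.0074) = -0.1221
θ = atan2(y, x) = 97.02°, so the bearing is 97.0°.

97.0°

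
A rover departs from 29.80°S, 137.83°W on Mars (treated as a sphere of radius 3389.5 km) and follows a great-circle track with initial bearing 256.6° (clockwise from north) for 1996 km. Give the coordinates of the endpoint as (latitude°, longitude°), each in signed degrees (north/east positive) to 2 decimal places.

-31.67°, -177.24°

Angular distance δ = d/R = 1996/3389.5 = 0.58888 rad; initial bearing θ = 4.4785 rad.
sin φ₂ = sin φ₁ cos δ + cos φ₁ sin δ cos θ = (-0.4970)(0.8316) + (0.8678)(0.5554)(-0.2317) = -0.5250, so φ₂ = -31.67°.
Δλ = atan2(sin θ sin δ cos φ₁, cos δ − sin φ₁ sin φ₂) = atan2(-0.4689, 0.5707) = -39.406°.
λ₂ = -137.830° − 39.406° = -177.24°.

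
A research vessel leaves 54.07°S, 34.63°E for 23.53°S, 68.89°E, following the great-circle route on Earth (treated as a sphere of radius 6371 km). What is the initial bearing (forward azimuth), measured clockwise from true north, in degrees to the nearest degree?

54°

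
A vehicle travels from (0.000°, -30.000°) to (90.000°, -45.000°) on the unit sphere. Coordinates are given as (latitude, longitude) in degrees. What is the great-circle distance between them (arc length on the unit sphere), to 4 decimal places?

With latitudes φ₁ = 0.000°, φ₂ = 90.000° and longitude difference Δλ = -15.000°:
Haversine: a = sin²(Δφ/2) + cos φ₁ cos φ₂ sin²(Δλ/2) = 0.5000 + (1.0000)(0.0000)(0.0170) = 0.50000.
Central angle c = 2·arcsin(√a) = 1.57080 rad.
On the unit sphere the arc length equals the central angle: 1.5708.

1.5708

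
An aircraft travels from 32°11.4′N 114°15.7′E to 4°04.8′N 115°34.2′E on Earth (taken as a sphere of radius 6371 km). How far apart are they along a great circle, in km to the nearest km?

3129 km

With latitudes φ₁ = 32.190°, φ₂ = 4.080° and longitude difference Δλ = 1.308°:
cos c = sin φ₁ sin φ₂ + cos φ₁ cos φ₂ cos Δλ = (0.5327)(0.0711) + (0.8463)(0.9975)(0.9997) = 0.88182,
so c = arccos(0.88182) = 0.49108 rad.
Distance = R·c = 6371 × 0.4911 ≈ 3129 km.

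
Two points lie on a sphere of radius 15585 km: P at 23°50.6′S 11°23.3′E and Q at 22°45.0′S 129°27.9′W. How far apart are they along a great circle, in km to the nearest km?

32602 km

Let φ₁ = -0.4161 rad, φ₂ = -0.3971 rad, and Δλ = -2.4584 rad.
Haversine: a = sin²(Δφ/2) + cos φ₁ cos φ₂ sin²(Δλ/2) = 0.0001 + (0.9147)(0.9222)(0.8878) = 0.74892.
Central angle c = 2·arcsin(√a) = 2.09190 rad.
Distance = R·c = 15585 × 2.0919 ≈ 32602 km.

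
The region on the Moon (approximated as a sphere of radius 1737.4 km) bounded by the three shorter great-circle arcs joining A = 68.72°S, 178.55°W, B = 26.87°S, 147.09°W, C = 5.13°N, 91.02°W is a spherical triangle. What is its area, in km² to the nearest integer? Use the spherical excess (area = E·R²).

Side lengths (central angles): a = 1.0979, b = 1.6386, c = 0.7992 rad; semiperimeter s = 1.7678.
By l'Huilier's theorem, tan(E/4) = √[tan(s/2) tan((s−a)/2) tan((s−b)/2) tan((s−c)/2)], giving spherical excess E = 0.4785 rad.
Area = E·R² = 0.4785 × (1737.4)² ≈ 1444346 km².

1444346 km²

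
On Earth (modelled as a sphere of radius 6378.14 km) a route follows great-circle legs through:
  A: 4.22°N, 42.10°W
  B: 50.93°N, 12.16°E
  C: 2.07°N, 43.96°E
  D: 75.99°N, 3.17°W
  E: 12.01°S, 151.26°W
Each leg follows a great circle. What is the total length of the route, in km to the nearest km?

34826 km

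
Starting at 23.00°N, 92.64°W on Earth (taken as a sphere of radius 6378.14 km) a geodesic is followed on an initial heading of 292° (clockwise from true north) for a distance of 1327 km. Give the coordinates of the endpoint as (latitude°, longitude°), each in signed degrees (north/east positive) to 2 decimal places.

Angular distance δ = d/R = 1327/6378.14 = 0.20805 rad; initial bearing θ = 5.0964 rad.
sin φ₂ = sin φ₁ cos δ + cos φ₁ sin δ cos θ = (0.3907)(0.9784) + (0.9205)(0.2066)(0.3746) = 0.4535, so φ₂ = 26.97°.
Δλ = atan2(sin θ sin δ cos φ₁, cos δ − sin φ₁ sin φ₂) = atan2(-0.1763, 0.8012) = -12.409°.
λ₂ = -92.640° − 12.409° = -105.05°.

26.97°, -105.05°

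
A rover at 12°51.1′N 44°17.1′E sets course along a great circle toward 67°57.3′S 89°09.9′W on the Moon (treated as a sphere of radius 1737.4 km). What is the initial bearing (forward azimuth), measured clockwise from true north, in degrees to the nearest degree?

198°

With φ₁ = 0.2243, φ₂ = -1.1860, Δλ = -2.3291 rad, the forward-azimuth formula gives
θ = atan2( sin Δλ cos φ₂ , cos φ₁ sin φ₂ − sin φ₁ cos φ₂ cos Δλ ) = atan2(-0.2725, -0.8463) = -162.15°.
Adding 360° brings this into [0°, 360°): 198°.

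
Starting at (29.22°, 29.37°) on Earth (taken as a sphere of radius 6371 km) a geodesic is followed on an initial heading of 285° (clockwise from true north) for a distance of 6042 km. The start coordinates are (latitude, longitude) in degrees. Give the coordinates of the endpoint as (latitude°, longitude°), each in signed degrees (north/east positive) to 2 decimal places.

Angular distance δ = d/R = 6042/6371 = 0.94836 rad; initial bearing θ = 4.9742 rad.
sin φ₂ = sin φ₁ cos δ + cos φ₁ sin δ cos θ = (0.4882)(0.5830) + (0.8728)(0.8125)(0.2588) = 0.4681, so φ₂ = 27.91°.
Δλ = atan2(sin θ sin δ cos φ₁, cos δ − sin φ₁ sin φ₂) = atan2(-0.6849, 0.3545) = -62.635°.
λ₂ = 29.370° − 62.635° = -33.27°.

27.91°, -33.27°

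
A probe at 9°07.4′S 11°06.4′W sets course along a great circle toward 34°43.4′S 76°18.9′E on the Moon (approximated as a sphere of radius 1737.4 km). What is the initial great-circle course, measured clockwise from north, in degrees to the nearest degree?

With φ₁ = -0.1592, φ₂ = -0.6060, Δλ = 1.5258 rad, the forward-azimuth formula gives
θ = atan2( sin Δλ cos φ₂ , cos φ₁ sin φ₂ − sin φ₁ cos φ₂ cos Δλ ) = atan2(0.8211, -0.5565) = 124.13°.
So the initial bearing is 124°.

124°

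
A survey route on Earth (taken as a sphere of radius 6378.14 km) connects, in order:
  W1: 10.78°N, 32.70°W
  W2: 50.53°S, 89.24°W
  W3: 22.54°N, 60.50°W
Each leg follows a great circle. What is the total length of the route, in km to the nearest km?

17346 km

Leg W1→W2: central angle 1.3695 rad, distance 8735.0 km.
Leg W2→W3: central angle 1.3501 rad, distance 8611.3 km.
Total: 8735.0 + 8611.3 ≈ 17346 km.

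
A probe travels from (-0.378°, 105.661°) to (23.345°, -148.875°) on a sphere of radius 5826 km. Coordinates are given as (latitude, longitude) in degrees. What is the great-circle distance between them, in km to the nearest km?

10608 km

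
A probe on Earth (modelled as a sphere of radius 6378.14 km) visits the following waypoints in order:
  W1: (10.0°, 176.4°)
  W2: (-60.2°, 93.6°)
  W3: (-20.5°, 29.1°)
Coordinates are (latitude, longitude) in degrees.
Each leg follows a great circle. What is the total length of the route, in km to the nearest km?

Leg W1→W2: central angle 1.6603 rad, distance 10589.4 km.
Leg W2→W3: central angle 1.0422 rad, distance 6647.4 km.
Total: 10589.4 + 6647.4 ≈ 17237 km.

17237 km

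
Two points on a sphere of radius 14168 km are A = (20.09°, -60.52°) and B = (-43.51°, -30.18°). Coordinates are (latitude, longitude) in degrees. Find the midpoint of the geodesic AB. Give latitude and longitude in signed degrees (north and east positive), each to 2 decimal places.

-12.11°, -47.35°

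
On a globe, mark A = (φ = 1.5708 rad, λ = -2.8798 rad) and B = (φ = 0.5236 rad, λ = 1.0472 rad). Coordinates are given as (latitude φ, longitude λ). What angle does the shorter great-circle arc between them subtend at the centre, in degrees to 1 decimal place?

With latitudes φ₁ = 90.000°, φ₂ = 30.000° and longitude difference Δλ = -134.999°:
Haversine: a = sin²(Δφ/2) + cos φ₁ cos φ₂ sin²(Δλ/2) = 0.2500 + (-0.0000)(0.8660)(0.8536) = 0.25000.
Central angle c = 2·arcsin(√a) = 1.04719 rad.
So the angular separation is 60.0°.

60.0°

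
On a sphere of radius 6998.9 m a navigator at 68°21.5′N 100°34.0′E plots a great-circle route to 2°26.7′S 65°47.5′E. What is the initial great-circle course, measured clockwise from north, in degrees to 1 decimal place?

With φ₁ = 1.1931, φ₂ = -0.0427, Δλ = -0.6069 rad, the forward-azimuth formula gives
θ = atan2( sin Δλ cos φ₂ , cos φ₁ sin φ₂ − sin φ₁ cos φ₂ cos Δλ ) = atan2(-0.5698, -0.7785) = -143.80°.
Adding 360° brings this into [0°, 360°): 216.2°.

216.2°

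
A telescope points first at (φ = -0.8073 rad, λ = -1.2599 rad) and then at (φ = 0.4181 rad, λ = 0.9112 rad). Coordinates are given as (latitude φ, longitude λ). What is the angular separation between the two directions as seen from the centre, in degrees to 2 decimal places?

130.56°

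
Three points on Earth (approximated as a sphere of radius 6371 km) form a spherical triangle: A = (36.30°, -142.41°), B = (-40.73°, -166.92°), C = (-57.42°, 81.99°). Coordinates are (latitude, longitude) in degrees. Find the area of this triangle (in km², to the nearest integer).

Side lengths (central angles): a = 1.1560, b = 2.5131, c = 1.4006 rad; semiperimeter s = 2.5348.
By l'Huilier's theorem, tan(E/4) = √[tan(s/2) tan((s−a)/2) tan((s−b)/2) tan((s−c)/2)], giving spherical excess E = 0.5369 rad.
Area = E·R² = 0.5369 × (6371)² ≈ 21792051 km².

21792051 km²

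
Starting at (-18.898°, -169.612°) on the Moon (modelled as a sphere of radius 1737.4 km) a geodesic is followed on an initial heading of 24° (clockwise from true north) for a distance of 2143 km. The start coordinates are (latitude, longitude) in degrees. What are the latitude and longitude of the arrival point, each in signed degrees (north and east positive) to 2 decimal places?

45.10°, -136.67°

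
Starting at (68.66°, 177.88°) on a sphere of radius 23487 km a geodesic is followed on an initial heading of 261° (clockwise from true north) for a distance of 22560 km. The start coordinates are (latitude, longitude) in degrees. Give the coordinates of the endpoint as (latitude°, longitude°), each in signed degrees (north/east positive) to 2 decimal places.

Angular distance δ = d/R = 22560/23487 = 0.96053 rad; initial bearing θ = 4.5553 rad.
sin φ₂ = sin φ₁ cos δ + cos φ₁ sin δ cos θ = (0.9314)(0.5731) + (0.3639)(0.8195)(-0.1564) = 0.4871, so φ₂ = 29.15°.
Δλ = atan2(sin θ sin δ cos φ₁, cos δ − sin φ₁ sin φ₂) = atan2(-0.2945, 0.1193) = -67.943°.
λ₂ = 177.880° − 67.943° = 109.94°.

29.15°, 109.94°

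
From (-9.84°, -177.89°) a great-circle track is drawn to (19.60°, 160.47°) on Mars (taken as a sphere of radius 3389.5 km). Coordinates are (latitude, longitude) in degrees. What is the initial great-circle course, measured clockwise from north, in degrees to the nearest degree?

324°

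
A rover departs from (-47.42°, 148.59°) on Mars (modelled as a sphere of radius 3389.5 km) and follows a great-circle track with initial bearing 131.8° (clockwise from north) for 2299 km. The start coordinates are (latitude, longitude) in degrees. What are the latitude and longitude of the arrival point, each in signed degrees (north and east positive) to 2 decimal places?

-58.91°, -146.49°

Angular distance δ = d/R = 2299/3389.5 = 0.67827 rad; initial bearing θ = 2.3003 rad.
sin φ₂ = sin φ₁ cos δ + cos φ₁ sin δ cos θ = (-0.7363)(0.7787) + (0.6766)(0.6274)(-0.6665) = -0.8563, so φ₂ = -58.91°.
Δλ = atan2(sin θ sin δ cos φ₁, cos δ − sin φ₁ sin φ₂) = atan2(0.3165, 0.1481) = 64.920°.
λ₂ = 148.590° + 64.920° = 213.51° → -146.49° after wrapping to (−180°, 180°].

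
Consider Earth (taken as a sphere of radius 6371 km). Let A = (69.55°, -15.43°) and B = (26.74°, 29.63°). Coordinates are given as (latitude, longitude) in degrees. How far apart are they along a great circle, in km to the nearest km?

5566 km

With latitudes φ₁ = 69.550°, φ₂ = 26.740° and longitude difference Δλ = 45.060°:
Haversine: a = sin²(Δφ/2) + cos φ₁ cos φ₂ sin²(Δλ/2) = 0.1332 + (0.3494)(0.8931)(0.1468) = 0.17900.
Central angle c = 2·arcsin(√a) = 0.87371 rad.
Distance = R·c = 6371 × 0.8737 ≈ 5566 km.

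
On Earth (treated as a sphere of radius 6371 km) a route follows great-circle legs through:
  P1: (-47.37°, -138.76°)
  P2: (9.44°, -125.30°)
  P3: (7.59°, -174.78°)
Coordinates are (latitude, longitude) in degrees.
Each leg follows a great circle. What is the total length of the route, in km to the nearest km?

11897 km

Leg P1→P2: central angle 1.0133 rad, distance 6455.7 km.
Leg P2→P3: central angle 0.8540 rad, distance 5440.9 km.
Total: 6455.7 + 5440.9 ≈ 11897 km.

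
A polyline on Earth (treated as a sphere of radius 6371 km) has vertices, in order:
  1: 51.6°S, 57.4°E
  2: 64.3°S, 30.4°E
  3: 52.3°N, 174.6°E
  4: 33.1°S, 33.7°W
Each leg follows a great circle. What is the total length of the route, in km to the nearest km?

36588 km

Leg 1→2: central angle 0.3296 rad, distance 2099.8 km.
Leg 2→3: central angle 2.7599 rad, distance 17583.4 km.
Leg 3→4: central angle 2.6533 rad, distance 16904.3 km.
Total: 2099.8 + 17583.4 + 16904.3 ≈ 36588 km.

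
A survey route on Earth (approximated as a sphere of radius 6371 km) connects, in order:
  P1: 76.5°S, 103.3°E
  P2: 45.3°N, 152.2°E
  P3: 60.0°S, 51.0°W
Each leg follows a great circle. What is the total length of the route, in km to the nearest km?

Leg P1→P2: central angle 2.1935 rad, distance 13974.7 km.
Leg P2→P3: central angle 2.7900 rad, distance 17775.1 km.
Total: 13974.7 + 17775.1 ≈ 31750 km.

31750 km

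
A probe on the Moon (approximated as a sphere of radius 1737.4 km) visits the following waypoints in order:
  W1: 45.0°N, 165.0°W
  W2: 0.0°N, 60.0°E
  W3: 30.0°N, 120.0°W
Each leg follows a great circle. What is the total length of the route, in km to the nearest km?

Leg W1→W2: central angle 2.0944 rad, distance 3638.8 km.
Leg W2→W3: central angle 2.6180 rad, distance 4548.5 km.
Total: 3638.8 + 4548.5 ≈ 8187 km.

8187 km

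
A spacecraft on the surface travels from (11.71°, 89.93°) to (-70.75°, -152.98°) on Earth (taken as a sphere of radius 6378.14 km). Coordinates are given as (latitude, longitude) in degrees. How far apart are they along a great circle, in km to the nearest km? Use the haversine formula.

12222 km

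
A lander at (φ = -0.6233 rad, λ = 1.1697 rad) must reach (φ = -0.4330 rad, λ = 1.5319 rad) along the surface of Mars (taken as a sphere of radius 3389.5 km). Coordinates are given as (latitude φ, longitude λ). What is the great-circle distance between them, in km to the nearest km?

1237 km

Let φ₁ = -0.6233 rad, φ₂ = -0.4330 rad, and Δλ = 0.3622 rad.
cos c = sin φ₁ sin φ₂ + cos φ₁ cos φ₂ cos Δλ = (-0.5837)(-0.4196) + (0.8120)(0.9077)(0.9351) = 0.93413,
so c = arccos(0.93413) = 0.36498 rad.
Distance = R·c = 3389.5 × 0.3650 ≈ 1237 km.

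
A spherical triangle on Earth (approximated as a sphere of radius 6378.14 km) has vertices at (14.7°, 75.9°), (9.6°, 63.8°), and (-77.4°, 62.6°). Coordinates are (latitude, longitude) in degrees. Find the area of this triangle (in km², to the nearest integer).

8254100 km²

Side lengths (central angles): a = 1.5185, b = 1.6131, c = 0.2247 rad; semiperimeter s = 1.6782.
By l'Huilier's theorem, tan(E/4) = √[tan(s/2) tan((s−a)/2) tan((s−b)/2) tan((s−c)/2)], giving spherical excess E = 0.2029 rad.
Area = E·R² = 0.2029 × (6378.14)² ≈ 8254100 km².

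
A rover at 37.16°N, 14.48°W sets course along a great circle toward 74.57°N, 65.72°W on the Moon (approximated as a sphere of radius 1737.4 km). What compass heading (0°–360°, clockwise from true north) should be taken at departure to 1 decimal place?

Δλ = -51.240° = -0.8943 rad.
y = sin Δλ · cos φ₂ = (-0.7798)(0.2661) = -0.2075
x = cos φ₁ sin φ₂ − sin φ₁ cos φ₂ cos Δλ = (0.7970)(0.9640) − (0.6040)(0.2661)(0.6261) = 0.6676
θ = atan2(y, x) = -17.26°; adding 360° gives 342.7°.

342.7°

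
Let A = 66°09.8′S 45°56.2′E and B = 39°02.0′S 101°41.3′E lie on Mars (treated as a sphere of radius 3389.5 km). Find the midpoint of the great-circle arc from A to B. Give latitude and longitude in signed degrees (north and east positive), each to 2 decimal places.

Central angle δ = 0.7186 rad. Interpolating on the sphere with fraction f = 0.5:
P = [sin((1−f)δ)·A + sin(fδ)·B] / sin δ = 0.5341·A + 0.5341·B in Cartesian coordinates,
giving P = (0.0661, 0.5614, -0.8249), i.e. latitude -55.58°, longitude 83.29°.

-55.58°, 83.29°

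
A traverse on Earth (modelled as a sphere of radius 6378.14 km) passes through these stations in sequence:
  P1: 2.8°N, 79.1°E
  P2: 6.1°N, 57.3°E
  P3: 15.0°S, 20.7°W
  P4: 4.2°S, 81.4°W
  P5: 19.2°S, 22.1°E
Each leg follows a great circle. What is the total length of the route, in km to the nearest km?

29387 km

Leg P1→P2: central angle 0.3836 rad, distance 2446.8 km.
Leg P2→P3: central angle 1.3977 rad, distance 8915.0 km.
Leg P3→P4: central angle 1.0583 rad, distance 6749.7 km.
Leg P4→P5: central angle 1.7679 rad, distance 11275.6 km.
Total: 2446.8 + 8915.0 + 6749.7 + 11275.6 ≈ 29387 km.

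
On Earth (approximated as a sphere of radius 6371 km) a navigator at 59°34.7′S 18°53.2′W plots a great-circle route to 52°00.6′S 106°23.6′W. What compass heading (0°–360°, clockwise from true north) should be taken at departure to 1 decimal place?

With φ₁ = -1.0398, φ₂ = -0.9077, Δλ = -1.5273 rad, the forward-azimuth formula gives
θ = atan2( sin Δλ cos φ₂ , cos φ₁ sin φ₂ − sin φ₁ cos φ₂ cos Δλ ) = atan2(-0.6149, -0.3760) = -121.44°.
Adding 360° brings this into [0°, 360°): 238.6°.

238.6°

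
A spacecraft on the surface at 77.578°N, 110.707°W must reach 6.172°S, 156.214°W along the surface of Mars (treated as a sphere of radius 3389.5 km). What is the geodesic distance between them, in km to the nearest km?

5172 km

Let φ₁ = 1.3540 rad, φ₂ = -0.1077 rad, and Δλ = -0.7942 rad.
Haversine: a = sin²(Δφ/2) + cos φ₁ cos φ₂ sin²(Δλ/2) = 0.4456 + (0.2151)(0.9942)(0.1496) = 0.47756.
Central angle c = 2·arcsin(√a) = 1.52590 rad.
Distance = R·c = 3389.5 × 1.5259 ≈ 5172 km.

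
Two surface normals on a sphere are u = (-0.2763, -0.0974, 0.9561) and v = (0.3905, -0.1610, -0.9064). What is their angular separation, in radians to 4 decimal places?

2.8537 rad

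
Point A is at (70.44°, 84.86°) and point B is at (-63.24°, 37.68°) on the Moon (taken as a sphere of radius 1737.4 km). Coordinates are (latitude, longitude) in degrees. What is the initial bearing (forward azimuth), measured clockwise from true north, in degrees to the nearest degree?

209°

Δλ = -47.180° = -0.8234 rad.
y = sin Δλ · cos φ₂ = (-0.7335)(0.4503) = -0.3303
x = cos φ₁ sin φ₂ − sin φ₁ cos φ₂ cos Δλ = (0.3348)(-0.8929) − (0.9423)(0.4503)(0.6797) = -0.5873
θ = atan2(y, x) = -150.65°; adding 360° gives 209°.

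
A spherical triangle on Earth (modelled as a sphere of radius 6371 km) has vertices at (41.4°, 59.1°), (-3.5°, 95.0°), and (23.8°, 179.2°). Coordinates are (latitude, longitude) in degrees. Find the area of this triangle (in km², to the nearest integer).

Side lengths (central angles): a = 1.5031, b = 1.6482, c = 0.9690 rad; semiperimeter s = 2.0602.
By l'Huilier's theorem, tan(E/4) = √[tan(s/2) tan((s−a)/2) tan((s−b)/2) tan((s−c)/2)], giving spherical excess E = 0.9640 rad.
Area = E·R² = 0.9640 × (6371)² ≈ 39128709 km².

39128709 km²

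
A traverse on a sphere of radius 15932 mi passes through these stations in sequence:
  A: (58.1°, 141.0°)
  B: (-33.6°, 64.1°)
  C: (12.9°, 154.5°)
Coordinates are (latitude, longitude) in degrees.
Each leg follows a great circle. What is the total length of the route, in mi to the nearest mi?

58156 mi

Leg A→B: central angle 1.9499 rad, distance 31065.2 mi.
Leg B→C: central angle 1.7004 rad, distance 27090.3 mi.
Total: 31065.2 + 27090.3 ≈ 58156 mi.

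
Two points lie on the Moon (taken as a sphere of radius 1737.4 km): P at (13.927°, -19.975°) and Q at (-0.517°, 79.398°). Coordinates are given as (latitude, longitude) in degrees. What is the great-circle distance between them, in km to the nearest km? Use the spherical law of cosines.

Let φ₁ = 0.2431 rad, φ₂ = -0.0090 rad, and Δλ = 1.7344 rad.
cos c = sin φ₁ sin φ₂ + cos φ₁ cos φ₂ cos Δλ = (0.2407)(-0.0090) + (0.9706)(1.0000)(-0.1629) = -0.16024,
so c = arccos(-0.16024) = 1.73173 rad.
Distance = R·c = 1737.4 × 1.7317 ≈ 3009 km.

3009 km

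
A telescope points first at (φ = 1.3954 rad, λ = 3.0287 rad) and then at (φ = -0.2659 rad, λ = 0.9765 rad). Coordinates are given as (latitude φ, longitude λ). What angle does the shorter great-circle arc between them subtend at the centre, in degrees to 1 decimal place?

109.7°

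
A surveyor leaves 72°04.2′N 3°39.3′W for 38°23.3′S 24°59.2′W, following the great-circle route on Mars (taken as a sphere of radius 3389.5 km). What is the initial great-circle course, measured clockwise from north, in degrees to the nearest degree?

198°

With φ₁ = 1.2579, φ₂ = -0.6700, Δλ = -0.3723 rad, the forward-azimuth formula gives
θ = atan2( sin Δλ cos φ₂ , cos φ₁ sin φ₂ − sin φ₁ cos φ₂ cos Δλ ) = atan2(-0.2851, -0.8858) = -162.16°.
Adding 360° brings this into [0°, 360°): 198°.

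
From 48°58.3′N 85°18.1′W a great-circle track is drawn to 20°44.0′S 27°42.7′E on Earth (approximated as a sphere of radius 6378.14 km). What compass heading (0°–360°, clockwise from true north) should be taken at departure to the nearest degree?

Δλ = 113.013° = 1.9725 rad.
y = sin Δλ · cos φ₂ = (0.9204)(0.9352) = 0.8608
x = cos φ₁ sin φ₂ − sin φ₁ cos φ₂ cos Δλ = (0.6564)(-0.3540) − (0.7544)(0.9352)(-0.3909) = 0.0434
θ = atan2(y, x) = 87.11°, so the bearing is 87°.

87°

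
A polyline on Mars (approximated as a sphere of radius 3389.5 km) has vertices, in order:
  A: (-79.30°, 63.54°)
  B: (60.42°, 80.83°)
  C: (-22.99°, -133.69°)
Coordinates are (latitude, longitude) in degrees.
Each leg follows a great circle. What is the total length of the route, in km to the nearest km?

Leg A→B: central angle 2.4450 rad, distance 8287.3 km.
Leg B→C: central angle 2.3661 rad, distance 8019.9 km.
Total: 8287.3 + 8019.9 ≈ 16307 km.

16307 km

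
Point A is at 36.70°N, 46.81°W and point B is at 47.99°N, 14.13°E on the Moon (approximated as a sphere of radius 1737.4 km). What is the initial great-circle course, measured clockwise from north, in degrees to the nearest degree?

56°

Δλ = 60.940° = 1.0636 rad.
y = sin Δλ · cos φ₂ = (0.8741)(0.6693) = 0.5850
x = cos φ₁ sin φ₂ − sin φ₁ cos φ₂ cos Δλ = (0.8018)(0.7430) − (0.5976)(0.6693)(0.4857) = 0.4015
θ = atan2(y, x) = 55.54°, so the bearing is 56°.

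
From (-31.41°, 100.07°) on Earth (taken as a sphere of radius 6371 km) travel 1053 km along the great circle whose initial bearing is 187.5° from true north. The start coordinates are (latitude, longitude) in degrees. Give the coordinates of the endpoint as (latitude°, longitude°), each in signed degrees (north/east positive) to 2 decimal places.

Angular distance δ = d/R = 1053/6371 = 0.16528 rad; initial bearing θ = 3.2725 rad.
sin φ₂ = sin φ₁ cos δ + cos φ₁ sin δ cos θ = (-0.5212)(0.9864) + (0.8535)(0.1645)(-0.9914) = -0.6533, so φ₂ = -40.79°.
Δλ = atan2(sin θ sin δ cos φ₁, cos δ − sin φ₁ sin φ₂) = atan2(-0.0183, 0.6459) = -1.625°.
λ₂ = 100.070° − 1.625° = 98.44°.

-40.79°, 98.44°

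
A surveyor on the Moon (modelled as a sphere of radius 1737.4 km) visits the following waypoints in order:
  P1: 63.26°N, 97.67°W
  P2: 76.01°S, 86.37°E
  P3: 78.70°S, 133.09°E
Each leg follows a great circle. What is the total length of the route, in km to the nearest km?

Leg P1→P2: central angle 2.9178 rad, distance 5069.5 km.
Leg P2→P3: central angle 0.1791 rad, distance 311.2 km.
Total: 5069.5 + 311.2 ≈ 5381 km.

5381 km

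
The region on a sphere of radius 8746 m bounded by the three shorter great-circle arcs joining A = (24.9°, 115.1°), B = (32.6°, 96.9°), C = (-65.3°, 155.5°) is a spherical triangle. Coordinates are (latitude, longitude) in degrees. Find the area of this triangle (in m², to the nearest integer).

Side lengths (central angles): a = 1.8819, b = 1.6648, c = 0.3086 rad; semiperimeter s = 1.9276.
By l'Huilier's theorem, tan(E/4) = √[tan(s/2) tan((s−a)/2) tan((s−b)/2) tan((s−c)/2)], giving spherical excess E = 0.2701 rad.
Area = E·R² = 0.2701 × (8746)² ≈ 20660743 m².

20660743 m²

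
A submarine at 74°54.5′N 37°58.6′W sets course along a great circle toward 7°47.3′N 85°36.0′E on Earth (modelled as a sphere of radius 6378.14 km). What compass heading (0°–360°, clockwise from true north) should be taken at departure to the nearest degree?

56°

Δλ = 123.577° = 2.1568 rad.
y = sin Δλ · cos φ₂ = (0.8331)(0.9908) = 0.8255
x = cos φ₁ sin φ₂ − sin φ₁ cos φ₂ cos Δλ = (0.2604)(0.1355) − (0.9655)(0.9908)(-0.5531) = 0.5643
θ = atan2(y, x) = 55.64°, so the bearing is 56°.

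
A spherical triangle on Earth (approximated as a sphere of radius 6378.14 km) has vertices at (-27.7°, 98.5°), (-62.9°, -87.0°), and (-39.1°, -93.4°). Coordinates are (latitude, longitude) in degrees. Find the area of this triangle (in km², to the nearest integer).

6306443 km²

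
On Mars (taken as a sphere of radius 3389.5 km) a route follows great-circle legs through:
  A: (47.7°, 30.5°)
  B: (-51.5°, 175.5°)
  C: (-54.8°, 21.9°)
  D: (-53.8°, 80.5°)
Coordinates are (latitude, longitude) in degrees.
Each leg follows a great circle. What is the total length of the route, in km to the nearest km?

15492 km

Leg A→B: central angle 2.7441 rad, distance 9301.1 km.
Leg B→C: central angle 1.2471 rad, distance 4227.0 km.
Leg C→D: central angle 0.5794 rad, distance 1964.0 km.
Total: 9301.1 + 4227.0 + 1964.0 ≈ 15492 km.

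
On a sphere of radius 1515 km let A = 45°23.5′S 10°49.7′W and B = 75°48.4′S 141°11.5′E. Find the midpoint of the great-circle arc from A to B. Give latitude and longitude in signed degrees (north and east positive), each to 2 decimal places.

-73.47°, 2.50°

Central angle δ = 1.0026 rad. Interpolating on the sphere with fraction f = 0.5:
P = [sin((1−f)δ)·A + sin(fδ)·B] / sin δ = 0.5701·A + 0.5701·B in Cartesian coordinates,
giving P = (0.2843, 0.0124, -0.9586), i.e. latitude -73.47°, longitude 2.50°.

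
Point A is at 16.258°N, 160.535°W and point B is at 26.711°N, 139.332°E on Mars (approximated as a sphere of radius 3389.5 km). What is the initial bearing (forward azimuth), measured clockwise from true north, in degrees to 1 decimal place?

With φ₁ = 0.2838, φ₂ = 0.4662, Δλ = -1.0495 rad, the forward-azimuth formula gives
θ = atan2( sin Δλ cos φ₂ , cos φ₁ sin φ₂ − sin φ₁ cos φ₂ cos Δλ ) = atan2(-0.7746, 0.3070) = -68.38°.
Adding 360° brings this into [0°, 360°): 291.6°.

291.6°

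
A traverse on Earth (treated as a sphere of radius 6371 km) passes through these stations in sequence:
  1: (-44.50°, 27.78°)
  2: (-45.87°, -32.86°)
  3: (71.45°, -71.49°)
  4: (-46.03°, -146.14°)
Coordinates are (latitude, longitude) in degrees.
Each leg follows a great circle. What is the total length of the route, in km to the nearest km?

32335 km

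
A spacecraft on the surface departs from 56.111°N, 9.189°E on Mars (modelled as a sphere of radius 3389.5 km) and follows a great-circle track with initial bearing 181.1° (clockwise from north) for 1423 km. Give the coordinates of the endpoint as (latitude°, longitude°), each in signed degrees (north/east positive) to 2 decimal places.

32.06°, 8.66°

Angular distance δ = d/R = 1423/3389.5 = 0.41983 rad; initial bearing θ = 3.1608 rad.
sin φ₂ = sin φ₁ cos δ + cos φ₁ sin δ cos θ = (0.8301)(0.9132) + (0.5576)(0.4076)(-0.9998) = 0.5308, so φ₂ = 32.06°.
Δλ = atan2(sin θ sin δ cos φ₁, cos δ − sin φ₁ sin φ₂) = atan2(-0.0044, 0.4725) = -0.529°.
λ₂ = 9.189° − 0.529° = 8.66°.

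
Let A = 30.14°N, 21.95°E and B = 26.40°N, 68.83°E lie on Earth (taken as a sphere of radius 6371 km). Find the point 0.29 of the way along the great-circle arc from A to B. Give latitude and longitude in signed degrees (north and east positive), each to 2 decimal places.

The central angle between A and B is δ = 0.7186 rad.
With f = 0.29, the slerp weights are sin((1−f)δ)/sin δ = 0.7418 and sin(fδ)/sin δ = 0.3143.
Weighted sum of the unit vectors: (0.7418)·(0.8021,0.3233,0.5021) + (0.3143)·(0.3235,0.8353,0.4446) = (0.6967, 0.5023, 0.5122).
Converting back: φ = atan2(z, √(x²+y²)) = 30.81°, λ = atan2(y, x) = 35.79°.

30.81°, 35.79°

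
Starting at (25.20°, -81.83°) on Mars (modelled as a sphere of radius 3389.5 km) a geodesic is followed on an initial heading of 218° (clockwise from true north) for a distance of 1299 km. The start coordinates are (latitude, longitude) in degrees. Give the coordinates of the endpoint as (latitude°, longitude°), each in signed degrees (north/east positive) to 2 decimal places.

7.37°, -95.25°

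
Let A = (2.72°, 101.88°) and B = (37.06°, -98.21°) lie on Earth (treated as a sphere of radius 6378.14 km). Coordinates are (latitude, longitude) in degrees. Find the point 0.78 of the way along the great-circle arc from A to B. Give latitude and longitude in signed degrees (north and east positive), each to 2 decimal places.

60.27°, -128.04°

The central angle between A and B is δ = 2.3746 rad.
With f = 0.78, the slerp weights are sin((1−f)δ)/sin δ = 0.7190 and sin(fδ)/sin δ = 1.3843.
Weighted sum of the unit vectors: (0.7190)·(-0.2056,0.9775,0.0475) + (1.3843)·(-0.1140,-0.7898,0.6027) = (-0.3056, -0.3905, 0.8684).
Converting back: φ = atan2(z, √(x²+y²)) = 60.27°, λ = atan2(y, x) = -128.04°.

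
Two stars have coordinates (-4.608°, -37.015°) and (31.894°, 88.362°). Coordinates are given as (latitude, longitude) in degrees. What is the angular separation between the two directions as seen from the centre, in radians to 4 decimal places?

2.1322 rad

Let φ₁ = -0.0804 rad, φ₂ = 0.5567 rad, and Δλ = 2.1882 rad.
cos c = sin φ₁ sin φ₂ + cos φ₁ cos φ₂ cos Δλ = (-0.0803)(0.5283) + (0.9968)(0.8490)(-0.5790) = -0.53241,
so c = arccos(-0.53241) = 2.13224 rad.
So the angular separation is 2.1322 rad.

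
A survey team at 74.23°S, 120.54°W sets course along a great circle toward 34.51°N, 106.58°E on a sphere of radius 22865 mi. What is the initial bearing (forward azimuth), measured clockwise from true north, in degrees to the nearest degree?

237°

Δλ = -132.880° = -2.3192 rad.
y = sin Δλ · cos φ₂ = (-0.7328)(0.8240) = -0.6038
x = cos φ₁ sin φ₂ − sin φ₁ cos φ₂ cos Δλ = (0.2718)(0.5666) − (-0.9624)(0.8240)(-0.6805) = -0.3856
θ = atan2(y, x) = -122.56°; adding 360° gives 237°.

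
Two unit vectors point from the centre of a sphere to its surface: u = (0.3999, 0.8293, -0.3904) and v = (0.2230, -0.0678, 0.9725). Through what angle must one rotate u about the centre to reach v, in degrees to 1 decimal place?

110.3°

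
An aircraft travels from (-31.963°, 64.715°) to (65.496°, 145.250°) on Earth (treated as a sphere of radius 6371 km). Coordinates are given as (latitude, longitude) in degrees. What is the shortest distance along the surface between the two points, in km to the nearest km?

12796 km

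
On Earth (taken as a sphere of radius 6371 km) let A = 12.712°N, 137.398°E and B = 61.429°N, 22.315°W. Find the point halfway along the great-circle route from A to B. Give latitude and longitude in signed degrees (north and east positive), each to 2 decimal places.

The central angle between A and B is δ = 1.8176 rad.
With f = 0.5, the slerp weights are sin((1−f)δ)/sin δ = 0.8134 and sin(fδ)/sin δ = 0.8134.
Weighted sum of the unit vectors: (0.8134)·(-0.7180,0.6603,0.2201) + (0.8134)·(0.4424,-0.1816,0.8782) = (-0.2242, 0.3894, 0.8934).
Converting back: φ = atan2(z, √(x²+y²)) = 63.30°, λ = atan2(y, x) = 119.93°.

63.30°, 119.93°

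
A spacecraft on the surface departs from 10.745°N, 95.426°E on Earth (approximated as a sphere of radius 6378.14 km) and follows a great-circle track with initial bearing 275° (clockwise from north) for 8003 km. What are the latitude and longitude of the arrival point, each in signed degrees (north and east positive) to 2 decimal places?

8.01°, 22.45°

Angular distance δ = d/R = 8003/6378.14 = 1.25475 rad; initial bearing θ = 4.7997 rad.
sin φ₂ = sin φ₁ cos δ + cos φ₁ sin δ cos θ = (0.1864)(0.3108) + (0.9825)(0.9505)(0.0872) = 0.1393, so φ₂ = 8.01°.
Δλ = atan2(sin θ sin δ cos φ₁, cos δ − sin φ₁ sin φ₂) = atan2(-0.9303, 0.2848) = -72.976°.
λ₂ = 95.426° − 72.976° = 22.45°.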